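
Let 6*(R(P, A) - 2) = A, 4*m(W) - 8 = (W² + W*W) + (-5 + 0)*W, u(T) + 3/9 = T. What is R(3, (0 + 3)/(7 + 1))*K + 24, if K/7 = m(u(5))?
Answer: 12083/96 ≈ 125.86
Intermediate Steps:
u(T) = -⅓ + T
m(W) = 2 + W²/2 - 5*W/4 (m(W) = 2 + ((W² + W*W) + (-5 + 0)*W)/4 = 2 + ((W² + W²) - 5*W)/4 = 2 + (2*W² - 5*W)/4 = 2 + (-5*W + 2*W²)/4 = 2 + (W²/2 - 5*W/4) = 2 + W²/2 - 5*W/4)
K = 889/18 (K = 7*(2 + (-⅓ + 5)²/2 - 5*(-⅓ + 5)/4) = 7*(2 + (14/3)²/2 - 5/4*14/3) = 7*(2 + (½)*(196/9) - 35/6) = 7*(2 + 98/9 - 35/6) = 7*(127/18) = 889/18 ≈ 49.389)
R(P, A) = 2 + A/6
R(3, (0 + 3)/(7 + 1))*K + 24 = (2 + ((0 + 3)/(7 + 1))/6)*(889/18) + 24 = (2 + (3/8)/6)*(889/18) + 24 = (2 + (3*(⅛))/6)*(889/18) + 24 = (2 + (⅙)*(3/8))*(889/18) + 24 = (2 + 1/16)*(889/18) + 24 = (33/16)*(889/18) + 24 = 9779/96 + 24 = 12083/96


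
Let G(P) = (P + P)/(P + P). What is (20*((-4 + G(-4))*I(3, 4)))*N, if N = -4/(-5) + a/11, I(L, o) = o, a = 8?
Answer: -4032/11 ≈ -366.55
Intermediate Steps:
G(P) = 1 (G(P) = (2*P)/((2*P)) = (2*P)*(1/(2*P)) = 1)
N = 84/55 (N = -4/(-5) + 8/11 = -4*(-⅕) + 8*(1/11) = ⅘ + 8/11 = 84/55 ≈ 1.5273)
(20*((-4 + G(-4))*I(3, 4)))*N = (20*((-4 + 1)*4))*(84/55) = (20*(-3*4))*(84/55) = (20*(-12))*(84/55) = -240*84/55 = -4032/11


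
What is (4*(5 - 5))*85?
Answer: 0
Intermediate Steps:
(4*(5 - 5))*85 = (4*0)*85 = 0*85 = 0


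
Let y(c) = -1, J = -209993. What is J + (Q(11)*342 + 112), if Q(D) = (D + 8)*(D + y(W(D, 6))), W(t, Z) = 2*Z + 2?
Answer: -144901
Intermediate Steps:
W(t, Z) = 2 + 2*Z
Q(D) = (-1 + D)*(8 + D) (Q(D) = (D + 8)*(D - 1) = (8 + D)*(-1 + D) = (-1 + D)*(8 + D))
J + (Q(11)*342 + 112) = -209993 + ((-8 + 11² + 7*11)*342 + 112) = -209993 + ((-8 + 121 + 77)*342 + 112) = -209993 + (190*342 + 112) = -209993 + (64980 + 112) = -209993 + 65092 = -144901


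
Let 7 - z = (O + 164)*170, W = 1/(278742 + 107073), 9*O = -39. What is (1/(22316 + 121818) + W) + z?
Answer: -503008655515227/18536353070 ≈ -27136.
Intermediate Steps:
O = -13/3 (O = (1/9)*(-39) = -13/3 ≈ -4.3333)
W = 1/385815 ≈ 2.5919e-6
z = -81409/3 (z = 7 - (-13/3 + 164)*170 = 7 - 479*170/3 = 7 - 1*81430/3 = 7 - 81430/3 = -81409/3 ≈ -27136.)
(1/(22316 + 121818) + W) + z = (1/(22316 + 121818) + 1/385815) - 81409/3 = (1/144134 + 1/385815) - 81409/3 = 529949/55609059210 - 81409/3 = -503008655515227/18536353070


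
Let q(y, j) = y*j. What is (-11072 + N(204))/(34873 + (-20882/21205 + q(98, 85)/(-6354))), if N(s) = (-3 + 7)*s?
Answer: -345464565480/1174589770933 ≈ -0.29412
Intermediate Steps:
N(s) = 4*s
q(y, j) = j*y
(-11072 + N(204))/(34873 + (-20882/21205 + q(98, 85)/(-6354))) = (-11072 + 4*204)/(34873 + (-20882/21205 + (85*98)/(-6354))) = (-11072 + 816)/(34873 + (-20882*1/21205 + 8330*(-1/6354))) = -10256/(34873 + (-20882/21205 - 4165/3177)) = -10256/(34873 - 154660939/67368285) = -10256/2349179541866/67368285 = -10256*67368285/2349179541866 = -345464565480/1174589770933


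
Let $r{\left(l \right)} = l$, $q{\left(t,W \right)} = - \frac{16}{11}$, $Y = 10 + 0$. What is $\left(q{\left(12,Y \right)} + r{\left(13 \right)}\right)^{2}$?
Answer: $\frac{16129}{121} \approx 133.3$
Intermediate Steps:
$Y = 10$
$q{\left(t,W \right)} = - \frac{16}{11}$ ($q{\left(t,W \right)} = \left(-16\right) \frac{1}{11} = - \frac{16}{11}$)
$\left(q{\left(12,Y \right)} + r{\left(13 \right)}\right)^{2} = \left(- \frac{16}{11} + 13\right)^{2} = \left(\frac{127}{11}\right)^{2} = \frac{16129}{121}$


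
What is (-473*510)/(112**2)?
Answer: -120615/6272 ≈ -19.231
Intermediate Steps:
(-473*510)/(112**2) = -241230/12544 = -241230*1/12544 = -120615/6272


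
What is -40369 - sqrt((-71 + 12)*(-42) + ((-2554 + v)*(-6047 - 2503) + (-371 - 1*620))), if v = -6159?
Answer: -40369 - sqrt(74497637) ≈ -49000.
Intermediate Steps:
-40369 - sqrt((-71 + 12)*(-42) + ((-2554 + v)*(-6047 - 2503) + (-371 - 1*620))) = -40369 - sqrt((-71 + 12)*(-42) + ((-2554 - 6159)*(-6047 - 2503) + (-371 - 1*620))) = -40369 - sqrt(-59*(-42) + (-8713*(-8550) + (-371 - 620))) = -40369 - sqrt(2478 + (74496150 - 991)) = -40369 - sqrt(2478 + 74495159) = -40369 - sqrt(74497637)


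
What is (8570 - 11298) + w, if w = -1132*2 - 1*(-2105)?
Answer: -2887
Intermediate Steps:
w = -159 (w = -2264 + 2105 = -159)
(8570 - 11298) + w = (8570 - 11298) - 159 = -2728 - 159 = -2887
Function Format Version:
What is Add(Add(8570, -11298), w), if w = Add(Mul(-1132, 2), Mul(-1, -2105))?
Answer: -2887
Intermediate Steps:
w = -159 (w = Add(-2264, 2105) = -159)
Add(Add(8570, -11298), w) = Add(Add(8570, -11298), -159) = Add(-2728, -159) = -2887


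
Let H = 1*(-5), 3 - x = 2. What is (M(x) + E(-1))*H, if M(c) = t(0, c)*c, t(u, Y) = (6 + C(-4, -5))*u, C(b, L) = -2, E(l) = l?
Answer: 5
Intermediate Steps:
x = 1 (x = 3 - 1*2 = 3 - 2 = 1)
H = -5
t(u, Y) = 4*u (t(u, Y) = (6 - 2)*u = 4*u)
M(c) = 0 (M(c) = (4*0)*c = 0*c = 0)
(M(x) + E(-1))*H = (0 - 1)*(-5) = -1*(-5) = 5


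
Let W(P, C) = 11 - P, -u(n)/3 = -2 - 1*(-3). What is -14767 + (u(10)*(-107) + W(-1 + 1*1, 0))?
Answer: -14435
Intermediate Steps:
u(n) = -3 (u(n) = -3*(-2 - 1*(-3)) = -3*(-2 + 3) = -3*1 = -3)
-14767 + (u(10)*(-107) + W(-1 + 1*1, 0)) = -14767 + (-3*(-107) + (11 - (-1 + 1*1))) = -14767 + (321 + (11 - (-1 + 1))) = -14767 + (321 + (11 - 1*0)) = -14767 + (321 + (11 + 0)) = -14767 + (321 + 11) = -14767 + 332 = -14435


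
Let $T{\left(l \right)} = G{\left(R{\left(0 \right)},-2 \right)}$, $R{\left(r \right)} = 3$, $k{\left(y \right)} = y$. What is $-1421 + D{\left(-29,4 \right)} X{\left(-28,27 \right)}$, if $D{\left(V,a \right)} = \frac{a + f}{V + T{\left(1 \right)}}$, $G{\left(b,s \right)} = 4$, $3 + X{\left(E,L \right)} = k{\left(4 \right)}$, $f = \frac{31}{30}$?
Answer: $- \frac{1065901}{750} \approx -1421.2$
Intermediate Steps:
$f = \frac{31}{30}$ ($f = 31 \cdot \frac{1}{30} = \frac{31}{30} \approx 1.0333$)
$X{\left(E,L \right)} = 1$ ($X{\left(E,L \right)} = -3 + 4 = 1$)
$T{\left(l \right)} = 4$
$D{\left(V,a \right)} = \frac{\frac{31}{30} + a}{4 + V}$ ($D{\left(V,a \right)} = \frac{a + \frac{31}{30}}{V + 4} = \frac{\frac{31}{30} + a}{4 + V}$)
$-1421 + D{\left(-29,4 \right)} X{\left(-28,27 \right)} = -1421 + \frac{\frac{31}{30} + 4}{4 - 29} \cdot 1 = -1421 + \frac{1}{-25} \cdot \frac{151}{30} \cdot 1 = -1421 + \left(- \frac{1}{25}\right) \frac{151}{30} \cdot 1 = -1421 - \frac{151}{750} = - \frac{1065901}{750}$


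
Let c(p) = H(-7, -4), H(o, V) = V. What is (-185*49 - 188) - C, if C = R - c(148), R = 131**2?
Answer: -26418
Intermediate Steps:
R = 17161
c(p) = -4
C = 17165 (C = 17161 - 1*(-4) = 17161 + 4 = 17165)
(-185*49 - 188) - C = (-185*49 - 188) - 1*17165 = (-9065 - 188) - 17165 = -9253 - 17165 = -26418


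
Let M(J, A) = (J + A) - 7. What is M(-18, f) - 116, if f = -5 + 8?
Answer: -138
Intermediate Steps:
f = 3
M(J, A) = -7 + A + J (M(J, A) = (A + J) - 7 = -7 + A + J)
M(-18, f) - 116 = (-7 + 3 - 18) - 116 = -22 - 116 = -138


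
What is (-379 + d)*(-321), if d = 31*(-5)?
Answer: 171414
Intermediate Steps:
d = -155
(-379 + d)*(-321) = (-379 - 155)*(-321) = -534*(-321) = 171414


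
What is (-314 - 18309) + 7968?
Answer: -10655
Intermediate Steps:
(-314 - 18309) + 7968 = -18623 + 7968 = -10655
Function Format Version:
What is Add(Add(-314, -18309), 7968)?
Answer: -10655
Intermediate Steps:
Add(Add(-314, -18309), 7968) = Add(-18623, 7968) = -10655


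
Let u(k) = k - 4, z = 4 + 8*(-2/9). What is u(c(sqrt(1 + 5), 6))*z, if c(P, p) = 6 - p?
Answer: -80/9 ≈ -8.8889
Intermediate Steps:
z = 20/9 (z = 4 + 8*(-2*1/9) = 4 + 8*(-2/9) = 4 - 16/9 = 20/9 ≈ 2.2222)
u(k) = -4 + k
u(c(sqrt(1 + 5), 6))*z = (-4 + (6 - 1*6))*(20/9) = (-4 + (6 - 6))*(20/9) = (-4 + 0)*(20/9) = -4*20/9 = -80/9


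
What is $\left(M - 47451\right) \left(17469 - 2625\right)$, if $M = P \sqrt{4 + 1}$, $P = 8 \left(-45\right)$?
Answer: $-704362644 - 5343840 \sqrt{5} \approx -7.1631 \cdot 10^{8}$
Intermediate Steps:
$P = -360$
$M = - 360 \sqrt{5}$ ($M = - 360 \sqrt{4 + 1} = - 360 \sqrt{5} \approx -804.98$)
$\left(M - 47451\right) \left(17469 - 2625\right) = \left(- 360 \sqrt{5} - 47451\right) \left(17469 - 2625\right) = \left(-47451 - 360 \sqrt{5}\right) 14844 = -704362644 - 5343840 \sqrt{5}$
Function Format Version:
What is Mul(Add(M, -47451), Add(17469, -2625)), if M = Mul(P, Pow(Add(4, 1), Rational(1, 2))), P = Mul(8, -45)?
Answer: Add(-704362644, Mul(-5343840, Pow(5, Rational(1, 2)))) ≈ -7.1631e+8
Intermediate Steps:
P = -360
M = Mul(-360, Pow(5, Rational(1, 2))) (M = Mul(-360, Pow(Add(4, 1), Rational(1, 2))) = Mul(-360, Pow(5, Rational(1, 2))) ≈ -804.98)
Mul(Add(M, -47451), Add(17469, -2625)) = Mul(Add(Mul(-360, Pow(5, Rational(1, 2))), -47451), Add(17469, -2625)) = Mul(Add(-47451, Mul(-360, Pow(5, Rational(1, 2)))), 14844) = Add(-704362644, Mul(-5343840, Pow(5, Rational(1, 2))))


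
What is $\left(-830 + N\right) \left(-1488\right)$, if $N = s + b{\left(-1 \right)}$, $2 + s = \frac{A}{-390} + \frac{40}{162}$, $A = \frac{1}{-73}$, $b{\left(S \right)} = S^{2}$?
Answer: $\frac{158370707624}{128115} \approx 1.2362 \cdot 10^{6}$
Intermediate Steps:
$A = - \frac{1}{73} \approx -0.013699$
$s = - \frac{1347553}{768690}$ ($s = -2 + \left(- \frac{1}{73 \left(-390\right)} + \frac{40}{162}\right) = -2 + \left(\left(- \frac{1}{73}\right) \left(- \frac{1}{390}\right) + 40 \cdot \frac{1}{162}\right) = -2 + \left(\frac{1}{28470} + \frac{20}{81}\right) = -2 + \frac{189827}{768690} = - \frac{1347553}{768690} \approx -1.7531$)
$N = - \frac{578863}{768690}$ ($N = - \frac{1347553}{768690} + \left(-1\right)^{2} = - \frac{1347553}{768690} + 1 = - \frac{578863}{768690} \approx -0.75305$)
$\left(-830 + N\right) \left(-1488\right) = \left(-830 - \frac{578863}{768690}\right) \left(-1488\right) = \left(- \frac{638591563}{768690}\right) \left(-1488\right) = \frac{158370707624}{128115}$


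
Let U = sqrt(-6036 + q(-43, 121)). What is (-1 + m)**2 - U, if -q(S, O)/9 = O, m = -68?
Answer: 4761 - 5*I*sqrt(285) ≈ 4761.0 - 84.41*I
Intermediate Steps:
q(S, O) = -9*O
U = 5*I*sqrt(285) (U = sqrt(-6036 - 9*121) = sqrt(-6036 - 1089) = sqrt(-7125) = 5*I*sqrt(285) ≈ 84.41*I)
(-1 + m)**2 - U = (-1 - 68)**2 - 5*I*sqrt(285) = (-69)**2 - 5*I*sqrt(285) = 4761 - 5*I*sqrt(285)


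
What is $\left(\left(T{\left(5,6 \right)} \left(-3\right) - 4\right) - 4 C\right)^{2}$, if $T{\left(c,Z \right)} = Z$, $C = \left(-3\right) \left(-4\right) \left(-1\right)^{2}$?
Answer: $4900$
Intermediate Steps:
$C = 12$ ($C = 12 \cdot 1 = 12$)
$\left(\left(T{\left(5,6 \right)} \left(-3\right) - 4\right) - 4 C\right)^{2} = \left(\left(6 \left(-3\right) - 4\right) - 48\right)^{2} = \left(\left(-18 - 4\right) - 48\right)^{2} = \left(-22 - 48\right)^{2} = \left(-70\right)^{2} = 4900$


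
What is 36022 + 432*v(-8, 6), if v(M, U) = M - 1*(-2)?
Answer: 33430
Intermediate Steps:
v(M, U) = 2 + M (v(M, U) = M + 2 = 2 + M)
36022 + 432*v(-8, 6) = 36022 + 432*(2 - 8) = 36022 + 432*(-6) = 36022 - 2592 = 33430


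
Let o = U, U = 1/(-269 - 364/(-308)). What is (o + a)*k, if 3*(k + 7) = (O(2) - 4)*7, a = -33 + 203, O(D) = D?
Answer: -17528315/8838 ≈ -1983.3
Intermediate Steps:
U = -11/2946 (U = 1/(-269 - 364*(-1/308)) = 1/(-269 + 13/11) = 1/(-2946/11) = -11/2946 ≈ -0.0037339)
a = 170
o = -11/2946 ≈ -0.0037339
k = -35/3 (k = -7 + ((2 - 4)*7)/3 = -7 + (-2*7)/3 = -7 + (⅓)*(-14) = -7 - 14/3 = -35/3 ≈ -11.667)
(o + a)*k = (-11/2946 + 170)*(-35/3) = (500809/2946)*(-35/3) = -17528315/8838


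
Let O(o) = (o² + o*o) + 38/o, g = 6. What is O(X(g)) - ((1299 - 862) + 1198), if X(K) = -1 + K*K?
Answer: 28563/35 ≈ 816.09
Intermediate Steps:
X(K) = -1 + K²
O(o) = 2*o² + 38/o (O(o) = (o² + o²) + 38/o = 2*o² + 38/o)
O(X(g)) - ((1299 - 862) + 1198) = 2*(19 + (-1 + 6²)³)/(-1 + 6²) - ((1299 - 862) + 1198) = 2*(19 + (-1 + 36)³)/(-1 + 36) - (437 + 1198) = 2*(19 + 35³)/35 - 1*1635 = 2*(1/35)*(19 + 42875) - 1635 = 2*(1/35)*42894 - 1635 = 85788/35 - 1635 = 28563/35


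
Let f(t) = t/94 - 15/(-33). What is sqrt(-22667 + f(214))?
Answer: I*sqrt(6057909759)/517 ≈ 150.55*I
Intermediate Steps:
f(t) = 5/11 + t/94 (f(t) = t*(1/94) - 15*(-1/33) = t/94 + 5/11 = 5/11 + t/94)
sqrt(-22667 + f(214)) = sqrt(-22667 + (5/11 + (1/94)*214)) = sqrt(-22667 + (5/11 + 107/47)) = sqrt(-22667 + 1412/517) = sqrt(-11717427/517) = I*sqrt(6057909759)/517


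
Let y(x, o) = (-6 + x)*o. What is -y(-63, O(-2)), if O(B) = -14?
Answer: -966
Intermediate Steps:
y(x, o) = o*(-6 + x)
-y(-63, O(-2)) = -(-14)*(-6 - 63) = -(-14)*(-69) = -1*966 = -966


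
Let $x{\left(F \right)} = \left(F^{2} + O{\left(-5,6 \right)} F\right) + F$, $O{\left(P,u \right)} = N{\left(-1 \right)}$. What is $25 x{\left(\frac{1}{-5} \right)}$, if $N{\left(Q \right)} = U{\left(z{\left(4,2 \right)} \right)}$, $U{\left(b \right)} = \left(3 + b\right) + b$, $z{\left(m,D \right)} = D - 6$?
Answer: $21$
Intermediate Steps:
$z{\left(m,D \right)} = -6 + D$ ($z{\left(m,D \right)} = D - 6 = -6 + D$)
$U{\left(b \right)} = 3 + 2 b$
$N{\left(Q \right)} = -5$ ($N{\left(Q \right)} = 3 + 2 \left(-6 + 2\right) = 3 + 2 \left(-4\right) = 3 - 8 = -5$)
$O{\left(P,u \right)} = -5$
$x{\left(F \right)} = F^{2} - 4 F$ ($x{\left(F \right)} = \left(F^{2} - 5 F\right) + F = F^{2} - 4 F$)
$25 x{\left(\frac{1}{-5} \right)} = 25 \frac{-4 + \frac{1}{-5}}{-5} = 25 \left(- \frac{-4 - \frac{1}{5}}{5}\right) = 25 \left(\left(- \frac{1}{5}\right) \left(- \frac{21}{5}\right)\right) = 25 \cdot \frac{21}{25} = 21$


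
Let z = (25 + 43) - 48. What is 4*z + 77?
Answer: 157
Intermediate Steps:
z = 20 (z = 68 - 48 = 20)
4*z + 77 = 4*20 + 77 = 80 + 77 = 157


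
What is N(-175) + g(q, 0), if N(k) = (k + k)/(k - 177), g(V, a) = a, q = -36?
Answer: 175/176 ≈ 0.99432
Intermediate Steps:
N(k) = 2*k/(-177 + k) (N(k) = (2*k)/(-177 + k) = 2*k/(-177 + k))
N(-175) + g(q, 0) = 2*(-175)/(-177 - 175) + 0 = 2*(-175)/(-352) + 0 = 2*(-175)*(-1/352) + 0 = 175/176 + 0 = 175/176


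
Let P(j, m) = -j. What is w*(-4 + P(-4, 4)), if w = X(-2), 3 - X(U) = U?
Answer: 0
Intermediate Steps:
X(U) = 3 - U
w = 5 (w = 3 - 1*(-2) = 3 + 2 = 5)
w*(-4 + P(-4, 4)) = 5*(-4 - 1*(-4)) = 5*(-4 + 4) = 5*0 = 0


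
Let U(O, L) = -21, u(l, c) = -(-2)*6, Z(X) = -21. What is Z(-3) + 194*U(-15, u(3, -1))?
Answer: -4095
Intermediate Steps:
u(l, c) = 12 (u(l, c) = -1*(-12) = 12)
Z(-3) + 194*U(-15, u(3, -1)) = -21 + 194*(-21) = -21 - 4074 = -4095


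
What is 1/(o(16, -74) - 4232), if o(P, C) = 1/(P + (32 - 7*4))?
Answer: -20/84639 ≈ -0.00023630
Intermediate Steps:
o(P, C) = 1/(4 + P) (o(P, C) = 1/(P + (32 - 28)) = 1/(P + 4) = 1/(4 + P))
1/(o(16, -74) - 4232) = 1/(1/(4 + 16) - 4232) = 1/(1/20 - 4232) = 1/(-84639/20) = -20/84639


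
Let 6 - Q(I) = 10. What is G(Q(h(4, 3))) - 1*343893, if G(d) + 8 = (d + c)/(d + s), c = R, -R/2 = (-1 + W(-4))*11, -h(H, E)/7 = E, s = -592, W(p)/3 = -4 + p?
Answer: -102482771/298 ≈ -3.4390e+5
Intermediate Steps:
W(p) = -12 + 3*p (W(p) = 3*(-4 + p) = -12 + 3*p)
h(H, E) = -7*E
R = 550 (R = -2*(-1 + (-12 + 3*(-4)))*11 = -2*(-1 + (-12 - 12))*11 = -2*(-1 - 24)*11 = -(-50)*11 = -2*(-275) = 550)
Q(I) = -4 (Q(I) = 6 - 1*10 = 6 - 10 = -4)
c = 550
G(d) = -8 + (550 + d)/(-592 + d) (G(d) = -8 + (d + 550)/(d - 592) = -8 + (550 + d)/(-592 + d))
G(Q(h(4, 3))) - 1*343893 = (5286 - 7*(-4))/(-592 - 4) - 1*343893 = (5286 + 28)/(-596) - 343893 = -1/596*5314 - 343893 = -2657/298 - 343893 = -102482771/298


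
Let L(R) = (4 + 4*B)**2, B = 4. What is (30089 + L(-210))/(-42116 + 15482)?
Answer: -10163/8878 ≈ -1.1447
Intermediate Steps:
L(R) = 400 (L(R) = (4 + 4*4)**2 = (4 + 16)**2 = 20**2 = 400)
(30089 + L(-210))/(-42116 + 15482) = (30089 + 400)/(-42116 + 15482) = 30489/(-26634) = 30489*(-1/26634) = -10163/8878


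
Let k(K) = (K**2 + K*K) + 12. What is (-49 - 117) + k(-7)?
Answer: -56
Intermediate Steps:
k(K) = 12 + 2*K**2 (k(K) = (K**2 + K**2) + 12 = 2*K**2 + 12 = 12 + 2*K**2)
(-49 - 117) + k(-7) = (-49 - 117) + (12 + 2*(-7)**2) = -166 + (12 + 2*49) = -166 + (12 + 98) = -166 + 110 = -56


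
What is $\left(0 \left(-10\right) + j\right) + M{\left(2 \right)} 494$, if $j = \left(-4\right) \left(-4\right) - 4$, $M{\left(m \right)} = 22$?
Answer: $10880$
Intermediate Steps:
$j = 12$ ($j = 16 - 4 = 12$)
$\left(0 \left(-10\right) + j\right) + M{\left(2 \right)} 494 = \left(0 \left(-10\right) + 12\right) + 22 \cdot 494 = \left(0 + 12\right) + 10868 = 12 + 10868 = 10880$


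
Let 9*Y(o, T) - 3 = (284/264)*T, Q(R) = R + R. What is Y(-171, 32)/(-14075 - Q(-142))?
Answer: -1235/4095927 ≈ -0.00030152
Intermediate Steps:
Q(R) = 2*R
Y(o, T) = 1/3 + 71*T/594 (Y(o, T) = 1/3 + ((284/264)*T)/9 = 1/3 + ((284*(1/264))*T)/9 = 1/3 + (71*T/66)/9 = 1/3 + 71*T/594)
Y(-171, 32)/(-14075 - Q(-142)) = (1/3 + (71/594)*32)/(-14075 - 2*(-142)) = (1/3 + 1136/297)/(-14075 - 1*(-284)) = 1235/(297*(-14075 + 284)) = (1235/297)/(-13791) = (1235/297)*(-1/13791) = -1235/4095927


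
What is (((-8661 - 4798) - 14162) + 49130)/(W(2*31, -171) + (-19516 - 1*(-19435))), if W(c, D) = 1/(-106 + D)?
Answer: -5957993/22438 ≈ -265.53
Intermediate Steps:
(((-8661 - 4798) - 14162) + 49130)/(W(2*31, -171) + (-19516 - 1*(-19435))) = (((-8661 - 4798) - 14162) + 49130)/(1/(-106 - 171) + (-19516 - 1*(-19435))) = ((-13459 - 14162) + 49130)/(1/(-277) + (-19516 + 19435)) = (-27621 + 49130)/(-1/277 - 81) = 21509/(-22438/277) = 21509*(-277/22438) = -5957993/22438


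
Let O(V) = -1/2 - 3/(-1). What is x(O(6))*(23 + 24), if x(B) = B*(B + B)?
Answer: 1175/2 ≈ 587.50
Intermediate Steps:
O(V) = 5/2 (O(V) = -1*1/2 - 3*(-1) = -1/2 + 3 = 5/2)
x(B) = 2*B**2 (x(B) = B*(2*B) = 2*B**2)
x(O(6))*(23 + 24) = (2*(5/2)**2)*(23 + 24) = (2*(25/4))*47 = (25/2)*47 = 1175/2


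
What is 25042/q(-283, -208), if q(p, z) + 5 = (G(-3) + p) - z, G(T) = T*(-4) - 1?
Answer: -25042/69 ≈ -362.93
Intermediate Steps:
G(T) = -1 - 4*T (G(T) = -4*T - 1 = -1 - 4*T)
q(p, z) = 6 + p - z (q(p, z) = -5 + (((-1 - 4*(-3)) + p) - z) = -5 + (((-1 + 12) + p) - z) = -5 + ((11 + p) - z) = -5 + (11 + p - z) = 6 + p - z)
25042/q(-283, -208) = 25042/(6 - 283 - 1*(-208)) = 25042/(6 - 283 + 208) = 25042/(-69) = 25042*(-1/69) = -25042/69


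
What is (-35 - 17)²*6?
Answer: 16224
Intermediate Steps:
(-35 - 17)²*6 = (-52)²*6 = 2704*6 = 16224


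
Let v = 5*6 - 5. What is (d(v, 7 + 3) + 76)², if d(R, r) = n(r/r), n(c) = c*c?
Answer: 5929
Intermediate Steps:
v = 25 (v = 30 - 5 = 25)
n(c) = c²
d(R, r) = 1 (d(R, r) = (r/r)² = 1² = 1)
(d(v, 7 + 3) + 76)² = (1 + 76)² = 77² = 5929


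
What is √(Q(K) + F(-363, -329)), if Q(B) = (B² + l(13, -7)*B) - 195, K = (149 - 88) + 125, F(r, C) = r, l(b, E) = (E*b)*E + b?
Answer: 7*√3162 ≈ 393.62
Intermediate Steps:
l(b, E) = b + b*E² (l(b, E) = b*E² + b = b + b*E²)
K = 186 (K = 61 + 125 = 186)
Q(B) = -195 + B² + 650*B (Q(B) = (B² + (13*(1 + (-7)²))*B) - 195 = (B² + (13*(1 + 49))*B) - 195 = (B² + (13*50)*B) - 195 = (B² + 650*B) - 195 = -195 + B² + 650*B)
√(Q(K) + F(-363, -329)) = √((-195 + 186² + 650*186) - 363) = √((-195 + 34596 + 120900) - 363) = √(155301 - 363) = √154938 = 7*√3162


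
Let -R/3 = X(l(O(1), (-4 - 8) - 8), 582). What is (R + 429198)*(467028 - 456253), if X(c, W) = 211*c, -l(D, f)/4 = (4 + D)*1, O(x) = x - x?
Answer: 4733737650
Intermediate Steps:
O(x) = 0
l(D, f) = -16 - 4*D (l(D, f) = -4*(4 + D) = -16 - 4*D)
R = 10128 (R = -633*(-16 - 4*0) = -633*(-16 + 0) = -633*(-16) = -3*(-3376) = 10128)
(R + 429198)*(467028 - 456253) = (10128 + 429198)*(467028 - 456253) = 439326*10775 = 4733737650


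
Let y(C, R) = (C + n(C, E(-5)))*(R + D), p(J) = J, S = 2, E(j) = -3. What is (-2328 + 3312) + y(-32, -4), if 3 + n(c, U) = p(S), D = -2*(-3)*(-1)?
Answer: 1314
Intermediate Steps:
D = -6 (D = 6*(-1) = -6)
n(c, U) = -1 (n(c, U) = -3 + 2 = -1)
y(C, R) = (-1 + C)*(-6 + R) (y(C, R) = (C - 1)*(R - 6) = (-1 + C)*(-6 + R))
(-2328 + 3312) + y(-32, -4) = (-2328 + 3312) + (6 - 1*(-4) - 6*(-32) - 32*(-4)) = 984 + (6 + 4 + 192 + 128) = 984 + 330 = 1314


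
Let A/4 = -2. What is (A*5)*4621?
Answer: -184840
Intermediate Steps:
A = -8 (A = 4*(-2) = -8)
(A*5)*4621 = -8*5*4621 = -40*4621 = -184840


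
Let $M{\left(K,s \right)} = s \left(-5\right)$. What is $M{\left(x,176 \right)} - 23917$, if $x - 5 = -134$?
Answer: $-24797$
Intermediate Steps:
$x = -129$ ($x = 5 - 134 = -129$)
$M{\left(K,s \right)} = - 5 s$
$M{\left(x,176 \right)} - 23917 = \left(-5\right) 176 - 23917 = -880 - 23917 = -24797$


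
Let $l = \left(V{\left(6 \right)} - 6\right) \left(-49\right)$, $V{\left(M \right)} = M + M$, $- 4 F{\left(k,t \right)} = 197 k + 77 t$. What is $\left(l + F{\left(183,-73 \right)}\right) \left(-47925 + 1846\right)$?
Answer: $\frac{728186437}{2} \approx 3.6409 \cdot 10^{8}$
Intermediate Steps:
$F{\left(k,t \right)} = - \frac{197 k}{4} - \frac{77 t}{4}$ ($F{\left(k,t \right)} = - \frac{197 k + 77 t}{4} = - \frac{77 t + 197 k}{4} = - \frac{197 k}{4} - \frac{77 t}{4}$)
$V{\left(M \right)} = 2 M$
$l = -294$ ($l = \left(2 \cdot 6 - 6\right) \left(-49\right) = \left(12 - 6\right) \left(-49\right) = 6 \left(-49\right) = -294$)
$\left(l + F{\left(183,-73 \right)}\right) \left(-47925 + 1846\right) = \left(-294 - \frac{15215}{2}\right) \left(-47925 + 1846\right) = \left(-294 + \left(- \frac{36051}{4} + \frac{5621}{4}\right)\right) \left(-46079\right) = \left(-294 - \frac{15215}{2}\right) \left(-46079\right) = \left(- \frac{15803}{2}\right) \left(-46079\right) = \frac{728186437}{2}$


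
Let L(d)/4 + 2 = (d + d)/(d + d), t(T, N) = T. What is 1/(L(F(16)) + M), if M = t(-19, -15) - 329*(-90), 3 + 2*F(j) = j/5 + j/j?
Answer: 1/29587 ≈ 3.3799e-5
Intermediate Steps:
F(j) = -1 + j/10 (F(j) = -3/2 + (j/5 + j/j)/2 = -3/2 + (j*(⅕) + 1)/2 = -3/2 + (j/5 + 1)/2 = -3/2 + (1 + j/5)/2 = -3/2 + (½ + j/10) = -1 + j/10)
L(d) = -4 (L(d) = -8 + 4*((d + d)/(d + d)) = -8 + 4*((2*d)/((2*d))) = -8 + 4*((2*d)*(1/(2*d))) = -8 + 4*1 = -8 + 4 = -4)
M = 29591 (M = -19 - 329*(-90) = -19 + 29610 = 29591)
1/(L(F(16)) + M) = 1/(-4 + 29591) = 1/29587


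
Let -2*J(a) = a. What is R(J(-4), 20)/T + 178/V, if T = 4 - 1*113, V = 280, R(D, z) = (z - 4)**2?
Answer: -26139/15260 ≈ -1.7129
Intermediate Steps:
J(a) = -a/2
R(D, z) = (-4 + z)**2
T = -109 (T = 4 - 113 = -109)
R(J(-4), 20)/T + 178/V = (-4 + 20)**2/(-109) + 178/280 = 16**2*(-1/109) + 178*(1/280) = 256*(-1/109) + 89/140 = -256/109 + 89/140 = -26139/15260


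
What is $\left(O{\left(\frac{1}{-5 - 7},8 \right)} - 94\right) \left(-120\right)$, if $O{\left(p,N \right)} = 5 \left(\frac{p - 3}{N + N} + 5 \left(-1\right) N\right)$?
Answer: $\frac{283165}{8} \approx 35396.0$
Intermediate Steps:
$O{\left(p,N \right)} = - 25 N + \frac{5 \left(-3 + p\right)}{2 N}$ ($O{\left(p,N \right)} = 5 \left(\frac{-3 + p}{2 N} - 5 N\right) = 5 \left(- 5 N + \frac{-3 + p}{2 N}\right) = - 25 N + \frac{5 \left(-3 + p\right)}{2 N}$)
$\left(O{\left(\frac{1}{-5 - 7},8 \right)} - 94\right) \left(-120\right) = \left(\frac{5 \left(-3 + \frac{1}{-5 - 7} - 10 \cdot 8^{2}\right)}{2 \cdot 8} - 94\right) \left(-120\right) = \left(\frac{5}{2} \cdot \frac{1}{8} \left(-3 + \frac{1}{-12} - 640\right) - 94\right) \left(-120\right) = \left(\frac{5}{2} \cdot \frac{1}{8} \left(-3 - \frac{1}{12} - 640\right) - 94\right) \left(-120\right) = \left(\frac{5}{2} \cdot \frac{1}{8} \left(- \frac{7717}{12}\right) - 94\right) \left(-120\right) = \left(- \frac{38585}{192} - 94\right) \left(-120\right) = \left(- \frac{56633}{192}\right) \left(-120\right) = \frac{283165}{8}$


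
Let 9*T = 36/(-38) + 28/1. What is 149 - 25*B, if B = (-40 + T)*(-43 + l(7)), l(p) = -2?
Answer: -787919/19 ≈ -41469.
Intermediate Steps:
T = 514/171 (T = (36/(-38) + 28/1)/9 = (36*(-1/38) + 28*1)/9 = (-18/19 + 28)/9 = (⅑)*(514/19) = 514/171 ≈ 3.0058)
B = 31630/19 (B = (-40 + 514/171)*(-43 - 2) = -6326/171*(-45) = 31630/19 ≈ 1664.7)
149 - 25*B = 149 - 25*31630/19 = 149 - 790750/19 = -787919/19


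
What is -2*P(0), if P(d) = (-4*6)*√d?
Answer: 0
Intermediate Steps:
P(d) = -24*√d
-2*P(0) = -(-48)*√0 = -(-48)*0 = -2*0 = 0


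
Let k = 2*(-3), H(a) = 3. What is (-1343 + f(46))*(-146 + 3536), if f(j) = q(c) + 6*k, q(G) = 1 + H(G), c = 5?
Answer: -4661250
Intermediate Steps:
k = -6
q(G) = 4 (q(G) = 1 + 3 = 4)
f(j) = -32 (f(j) = 4 + 6*(-6) = 4 - 36 = -32)
(-1343 + f(46))*(-146 + 3536) = (-1343 - 32)*(-146 + 3536) = -1375*3390 = -4661250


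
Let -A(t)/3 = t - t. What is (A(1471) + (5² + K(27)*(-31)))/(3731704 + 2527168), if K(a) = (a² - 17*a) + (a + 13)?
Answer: -9585/6258872 ≈ -0.0015314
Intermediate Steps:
A(t) = 0 (A(t) = -3*(t - t) = -3*0 = 0)
K(a) = 13 + a² - 16*a (K(a) = (a² - 17*a) + (13 + a) = 13 + a² - 16*a)
(A(1471) + (5² + K(27)*(-31)))/(3731704 + 2527168) = (0 + (5² + (13 + 27² - 16*27)*(-31)))/(3731704 + 2527168) = (0 + (25 + (13 + 729 - 432)*(-31)))/6258872 = (0 + (25 + 310*(-31)))*(1/6258872) = (0 + (25 - 9610))*(1/6258872) = (0 - 9585)*(1/6258872) = -9585*1/6258872 = -9585/6258872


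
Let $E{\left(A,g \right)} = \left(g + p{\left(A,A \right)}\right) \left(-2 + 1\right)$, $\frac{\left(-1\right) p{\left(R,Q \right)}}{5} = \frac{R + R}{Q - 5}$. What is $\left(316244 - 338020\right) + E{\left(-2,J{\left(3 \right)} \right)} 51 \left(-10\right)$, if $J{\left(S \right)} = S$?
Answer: $- \frac{151922}{7} \approx -21703.0$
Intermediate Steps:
$p{\left(R,Q \right)} = - \frac{10 R}{-5 + Q}$ ($p{\left(R,Q \right)} = - 5 \frac{R + R}{Q - 5} = - 5 \frac{2 R}{-5 + Q} = - \frac{10 R}{-5 + Q}$)
$E{\left(A,g \right)} = - g + \frac{10 A}{-5 + A}$ ($E{\left(A,g \right)} = \left(g - \frac{10 A}{-5 + A}\right) \left(-2 + 1\right) = \left(g - \frac{10 A}{-5 + A}\right) \left(-1\right) = - g + \frac{10 A}{-5 + A}$)
$\left(316244 - 338020\right) + E{\left(-2,J{\left(3 \right)} \right)} 51 \left(-10\right) = \left(316244 - 338020\right) + \frac{10 \left(-2\right) - 3 \left(-5 - 2\right)}{-5 - 2} \cdot 51 \left(-10\right) = -21776 + \frac{-20 - 3 \left(-7\right)}{-7} \cdot 51 \left(-10\right) = -21776 + - \frac{-20 + 21}{7} \cdot 51 \left(-10\right) = -21776 + \left(- \frac{1}{7}\right) 1 \cdot 51 \left(-10\right) = -21776 + \left(- \frac{1}{7}\right) 51 \left(-10\right) = -21776 - - \frac{510}{7} = -21776 + \frac{510}{7} = - \frac{151922}{7}$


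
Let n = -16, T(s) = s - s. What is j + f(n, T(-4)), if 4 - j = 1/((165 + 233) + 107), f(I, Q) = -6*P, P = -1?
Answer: 5049/505 ≈ 9.9980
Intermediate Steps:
T(s) = 0
f(I, Q) = 6 (f(I, Q) = -6*(-1) = 6)
j = 2019/505 (j = 4 - 1/((165 + 233) + 107) = 4 - 1/(398 + 107) = 4 - 1/505 = 2019/505 ≈ 3.9980)
j + f(n, T(-4)) = 2019/505 + 6 = 5049/505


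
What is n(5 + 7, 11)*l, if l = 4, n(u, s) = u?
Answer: 48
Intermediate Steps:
n(5 + 7, 11)*l = (5 + 7)*4 = 12*4 = 48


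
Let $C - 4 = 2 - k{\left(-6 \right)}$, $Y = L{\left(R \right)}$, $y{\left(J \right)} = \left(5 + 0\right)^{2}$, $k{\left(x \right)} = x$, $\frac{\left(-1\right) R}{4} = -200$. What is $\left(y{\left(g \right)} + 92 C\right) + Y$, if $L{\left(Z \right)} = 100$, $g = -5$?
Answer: $1229$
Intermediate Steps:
$R = 800$ ($R = \left(-4\right) \left(-200\right) = 800$)
$y{\left(J \right)} = 25$ ($y{\left(J \right)} = 5^{2} = 25$)
$Y = 100$
$C = 12$ ($C = 4 + \left(2 - -6\right) = 4 + \left(2 + 6\right) = 4 + 8 = 12$)
$\left(y{\left(g \right)} + 92 C\right) + Y = \left(25 + 92 \cdot 12\right) + 100 = \left(25 + 1104\right) + 100 = 1129 + 100 = 1229$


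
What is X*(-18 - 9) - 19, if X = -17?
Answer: 440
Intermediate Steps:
X*(-18 - 9) - 19 = -17*(-18 - 9) - 19 = -17*(-27) - 19 = 459 - 19 = 440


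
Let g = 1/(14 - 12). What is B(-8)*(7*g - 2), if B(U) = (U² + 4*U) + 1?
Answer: 99/2 ≈ 49.500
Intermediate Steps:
g = ½ (g = 1/2 = ½ ≈ 0.50000)
B(U) = 1 + U² + 4*U
B(-8)*(7*g - 2) = (1 + (-8)² + 4*(-8))*(7*(½) - 2) = (1 + 64 - 32)*(7/2 - 2) = 33*(3/2) = 99/2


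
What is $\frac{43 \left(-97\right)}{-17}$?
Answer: $\frac{4171}{17} \approx 245.35$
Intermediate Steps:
$\frac{43 \left(-97\right)}{-17} = \left(-4171\right) \left(- \frac{1}{17}\right) = \frac{4171}{17}$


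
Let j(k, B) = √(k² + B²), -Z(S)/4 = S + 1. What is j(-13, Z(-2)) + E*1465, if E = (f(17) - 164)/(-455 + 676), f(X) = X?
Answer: -215355/221 + √185 ≈ -960.86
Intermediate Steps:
Z(S) = -4 - 4*S (Z(S) = -4*(S + 1) = -4*(1 + S) = -4 - 4*S)
E = -147/221 (E = (17 - 164)/(-455 + 676) = -147/221 ≈ -0.66516)
j(k, B) = √(B² + k²)
j(-13, Z(-2)) + E*1465 = √((-4 - 4*(-2))² + (-13)²) - 147/221*1465 = √((-4 + 8)² + 169) - 215355/221 = √(4² + 169) - 215355/221 = √(16 + 169) - 215355/221 = √185 - 215355/221 = -215355/221 + √185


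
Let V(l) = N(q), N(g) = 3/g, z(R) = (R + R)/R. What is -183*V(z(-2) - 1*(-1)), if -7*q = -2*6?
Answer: -1281/4 ≈ -320.25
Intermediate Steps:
z(R) = 2 (z(R) = (2*R)/R = 2)
q = 12/7 (q = -(-2)*6/7 = -1/7*(-12) = 12/7 ≈ 1.7143)
V(l) = 7/4 (V(l) = 3/(12/7) = 3*(7/12) = 7/4)
-183*V(z(-2) - 1*(-1)) = -183*7/4 = -1281/4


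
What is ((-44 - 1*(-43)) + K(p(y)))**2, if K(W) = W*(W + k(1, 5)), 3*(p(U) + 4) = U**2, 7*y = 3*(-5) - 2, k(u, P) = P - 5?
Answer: 4595755264/466948881 ≈ 9.8421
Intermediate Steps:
k(u, P) = -5 + P
y = -17/7 (y = (3*(-5) - 2)/7 = (-15 - 2)/7 = (1/7)*(-17) = -17/7 ≈ -2.4286)
p(U) = -4 + U**2/3
K(W) = W**2 (K(W) = W*(W + (-5 + 5)) = W*(W + 0) = W*W = W**2)
((-44 - 1*(-43)) + K(p(y)))**2 = ((-44 - 1*(-43)) + (-4 + (-17/7)**2/3)**2)**2 = ((-44 + 43) + (-4 + (1/3)*(289/49))**2)**2 = (-1 + (-4 + 289/147)**2)**2 = (-1 + (-299/147)**2)**2 = (-1 + 89401/21609)**2 = (67792/21609)**2 = 4595755264/466948881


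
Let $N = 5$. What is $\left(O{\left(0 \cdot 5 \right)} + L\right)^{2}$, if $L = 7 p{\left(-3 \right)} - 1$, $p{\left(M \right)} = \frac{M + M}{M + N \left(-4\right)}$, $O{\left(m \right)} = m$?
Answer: $\frac{361}{529} \approx 0.68242$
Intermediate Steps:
$p{\left(M \right)} = \frac{2 M}{-20 + M}$ ($p{\left(M \right)} = \frac{M + M}{M + 5 \left(-4\right)} = \frac{2 M}{M - 20} = \frac{2 M}{-20 + M}$)
$L = \frac{19}{23}$ ($L = 7 \cdot 2 \left(-3\right) \frac{1}{-20 - 3} - 1 = 7 \cdot 2 \left(-3\right) \frac{1}{-23} - 1 = 7 \cdot 2 \left(-3\right) \left(- \frac{1}{23}\right) - 1 = 7 \cdot \frac{6}{23} - 1 = \frac{42}{23} - 1 = \frac{19}{23} \approx 0.82609$)
$\left(O{\left(0 \cdot 5 \right)} + L\right)^{2} = \left(0 \cdot 5 + \frac{19}{23}\right)^{2} = \left(0 + \frac{19}{23}\right)^{2} = \left(\frac{19}{23}\right)^{2} = \frac{361}{529}$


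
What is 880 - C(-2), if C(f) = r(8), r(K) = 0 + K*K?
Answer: 816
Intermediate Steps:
r(K) = K² (r(K) = 0 + K² = K²)
C(f) = 64 (C(f) = 8² = 64)
880 - C(-2) = 880 - 1*64 = 880 - 64 = 816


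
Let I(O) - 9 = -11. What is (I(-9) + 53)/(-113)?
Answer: -51/113 ≈ -0.45133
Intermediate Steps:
I(O) = -2 (I(O) = 9 - 11 = -2)
(I(-9) + 53)/(-113) = (-2 + 53)/(-113) = -1/113*51 = -51/113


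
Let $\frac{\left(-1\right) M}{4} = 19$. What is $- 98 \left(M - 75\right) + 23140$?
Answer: $37938$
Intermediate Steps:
$M = -76$ ($M = \left(-4\right) 19 = -76$)
$- 98 \left(M - 75\right) + 23140 = - 98 \left(-76 - 75\right) + 23140 = \left(-98\right) \left(-151\right) + 23140 = 14798 + 23140 = 37938$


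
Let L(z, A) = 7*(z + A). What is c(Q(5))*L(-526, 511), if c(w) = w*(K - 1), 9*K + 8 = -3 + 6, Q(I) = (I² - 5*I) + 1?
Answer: 490/3 ≈ 163.33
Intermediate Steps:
Q(I) = 1 + I² - 5*I
K = -5/9 (K = -8/9 + (-3 + 6)/9 = -8/9 + (⅑)*3 = -8/9 + ⅓ = -5/9 ≈ -0.55556)
c(w) = -14*w/9 (c(w) = w*(-5/9 - 1) = w*(-14/9) = -14*w/9)
L(z, A) = 7*A + 7*z (L(z, A) = 7*(A + z) = 7*A + 7*z)
c(Q(5))*L(-526, 511) = (-14*(1 + 5² - 5*5)/9)*(7*511 + 7*(-526)) = (-14*(1 + 25 - 25)/9)*(3577 - 3682) = -14/9*1*(-105) = -14/9*(-105) = 490/3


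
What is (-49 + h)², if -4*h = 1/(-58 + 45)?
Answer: 6487209/2704 ≈ 2399.1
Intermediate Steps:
h = 1/52 (h = -1/(4*(-58 + 45)) = -¼/(-13) = -¼*(-1/13) = 1/52 ≈ 0.019231)
(-49 + h)² = (-49 + 1/52)² = (-2547/52)² = 6487209/2704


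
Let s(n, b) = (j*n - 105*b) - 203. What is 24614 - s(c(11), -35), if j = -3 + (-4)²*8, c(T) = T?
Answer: 19767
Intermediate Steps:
j = 125 (j = -3 + 16*8 = -3 + 128 = 125)
s(n, b) = -203 - 105*b + 125*n (s(n, b) = (125*n - 105*b) - 203 = (-105*b + 125*n) - 203 = -203 - 105*b + 125*n)
24614 - s(c(11), -35) = 24614 - (-203 - 105*(-35) + 125*11) = 24614 - (-203 + 3675 + 1375) = 24614 - 1*4847 = 24614 - 4847 = 19767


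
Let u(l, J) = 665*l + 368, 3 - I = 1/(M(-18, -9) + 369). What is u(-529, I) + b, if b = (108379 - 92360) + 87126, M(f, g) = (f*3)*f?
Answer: -248272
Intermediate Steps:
M(f, g) = 3*f² (M(f, g) = (3*f)*f = 3*f²)
I = 4022/1341 (I = 3 - 1/(3*(-18)² + 369) = 3 - 1/(3*324 + 369) = 3 - 1/(972 + 369) = 3 - 1/1341 = 4022/1341 ≈ 2.9993)
u(l, J) = 368 + 665*l
b = 103145 (b = 16019 + 87126 = 103145)
u(-529, I) + b = (368 + 665*(-529)) + 103145 = (368 - 351785) + 103145 = -351417 + 103145 = -248272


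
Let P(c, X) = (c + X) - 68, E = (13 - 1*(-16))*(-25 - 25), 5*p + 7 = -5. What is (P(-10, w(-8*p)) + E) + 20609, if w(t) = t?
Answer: 95501/5 ≈ 19100.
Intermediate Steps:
p = -12/5 (p = -7/5 + (1/5)*(-5) = -7/5 - 1 = -12/5 ≈ -2.4000)
E = -1450 (E = (13 + 16)*(-50) = 29*(-50) = -1450)
P(c, X) = -68 + X + c (P(c, X) = (X + c) - 68 = -68 + X + c)
(P(-10, w(-8*p)) + E) + 20609 = ((-68 - 8*(-12/5) - 10) - 1450) + 20609 = ((-68 + 96/5 - 10) - 1450) + 20609 = (-294/5 - 1450) + 20609 = -7544/5 + 20609 = 95501/5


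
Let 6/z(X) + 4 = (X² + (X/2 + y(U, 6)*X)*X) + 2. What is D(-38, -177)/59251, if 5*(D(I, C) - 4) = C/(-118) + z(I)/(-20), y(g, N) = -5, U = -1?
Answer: 1087043/14978652800 ≈ 7.2573e-5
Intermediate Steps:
z(X) = 6/(-2 - 7*X²/2) (z(X) = 6/(-4 + ((X² + (X/2 - 5*X)*X) + 2)) = 6/(-4 + ((X² + (-9*X/2)*X) + 2)) = 6/(-4 + ((X² - 9*X²/2) + 2)) = 6/(-4 + (-7*X²/2 + 2)) = 6/(-4 + (2 - 7*X²/2)) = 6/(-2 - 7*X²/2))
D(I, C) = 4 - 3/(25*(-4 - 7*I²)) - C/590 (D(I, C) = 4 + (C/(-118) + (12/(-4 - 7*I²))/(-20))/5 = 4 + (C*(-1/118) + (12/(-4 - 7*I²))*(-1/20))/5 = 4 + (-C/118 - 3/(5*(-4 - 7*I²)))/5 = 4 + (-3/(5*(-4 - 7*I²)) - C/118)/5 = 4 + (-3/(25*(-4 - 7*I²)) - C/590) = 4 - 3/(25*(-4 - 7*I²)) - C/590)
D(-38, -177)/59251 = ((354 + 5*(4 + 7*(-38)²)*(2360 - 1*(-177)))/(2950*(4 + 7*(-38)²)))/59251 = ((354 + 5*(4 + 7*1444)*(2360 + 177))/(2950*(4 + 7*1444)))*(1/59251) = ((354 + 5*(4 + 10108)*2537)/(2950*(4 + 10108)))*(1/59251) = ((1/2950)*(354 + 5*10112*2537)/10112)*(1/59251) = ((1/2950)*(1/10112)*(354 + 128270720))*(1/59251) = ((1/2950)*(1/10112)*128271074)*(1/59251) = (1087043/252800)*(1/59251) = 1087043/14978652800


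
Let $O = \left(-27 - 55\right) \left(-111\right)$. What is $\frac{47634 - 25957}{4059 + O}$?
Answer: $\frac{21677}{13161} \approx 1.6471$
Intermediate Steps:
$O = 9102$ ($O = \left(-82\right) \left(-111\right) = 9102$)
$\frac{47634 - 25957}{4059 + O} = \frac{47634 - 25957}{4059 + 9102} = \frac{21677}{13161}$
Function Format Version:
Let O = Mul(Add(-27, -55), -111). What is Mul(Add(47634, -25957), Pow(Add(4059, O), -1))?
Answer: Rational(21677, 13161) ≈ 1.6471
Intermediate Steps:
O = 9102 (O = Mul(-82, -111) = 9102)
Mul(Add(47634, -25957), Pow(Add(4059, O), -1)) = Mul(Add(47634, -25957), Pow(Add(4059, 9102), -1)) = Mul(21677, Pow(13161, -1)) = Mul(21677, Rational(1, 13161)) = Rational(21677, 13161)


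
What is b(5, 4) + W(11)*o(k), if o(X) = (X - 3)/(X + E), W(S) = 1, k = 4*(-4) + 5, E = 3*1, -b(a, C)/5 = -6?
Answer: 127/4 ≈ 31.750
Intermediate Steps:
b(a, C) = 30 (b(a, C) = -5*(-6) = 30)
E = 3
k = -11 (k = -16 + 5 = -11)
o(X) = (-3 + X)/(3 + X) (o(X) = (X - 3)/(X + 3) = (-3 + X)/(3 + X))
b(5, 4) + W(11)*o(k) = 30 + 1*((-3 - 11)/(3 - 11)) = 30 + 1*(-14/(-8)) = 30 + 1*(-⅛*(-14)) = 30 + 1*(7/4) = 30 + 7/4 = 127/4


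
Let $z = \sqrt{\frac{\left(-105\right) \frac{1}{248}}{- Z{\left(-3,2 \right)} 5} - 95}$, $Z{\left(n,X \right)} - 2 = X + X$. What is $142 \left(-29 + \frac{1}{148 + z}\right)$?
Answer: $\frac{142 \left(- 29 \sqrt{1460503} + 532084 i\right)}{\sqrt{1460503} - 18352 i} \approx -4117.0 - 0.062909 i$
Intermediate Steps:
$Z{\left(n,X \right)} = 2 + 2 X$ ($Z{\left(n,X \right)} = 2 + \left(X + X\right) = 2 + 2 X$)
$z = \frac{i \sqrt{1460503}}{124}$ ($z = \sqrt{\frac{\left(-105\right) \frac{1}{248}}{- (2 + 2 \cdot 2) 5} - 95} = \sqrt{\frac{\left(-105\right) \frac{1}{248}}{- (2 + 4) 5} - 95} = \sqrt{- \frac{105}{248 \left(-1\right) 6 \cdot 5} - 95} = \sqrt{- \frac{105}{248 \left(\left(-6\right) 5\right)} - 95} = \sqrt{- \frac{105}{248 \left(-30\right)} - 95} = \sqrt{\left(- \frac{105}{248}\right) \left(- \frac{1}{30}\right) - 95} = \sqrt{\frac{7}{496} - 95} = \sqrt{- \frac{47113}{496}} = \frac{i \sqrt{1460503}}{124} \approx 9.7461 i$)
$142 \left(-29 + \frac{1}{148 + z}\right) = 142 \left(-29 + \frac{1}{148 + \frac{i \sqrt{1460503}}{124}}\right) = -4118 + \frac{142}{148 + \frac{i \sqrt{1460503}}{124}}$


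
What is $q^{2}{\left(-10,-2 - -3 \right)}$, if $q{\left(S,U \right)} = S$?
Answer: $100$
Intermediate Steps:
$q^{2}{\left(-10,-2 - -3 \right)} = \left(-10\right)^{2} = 100$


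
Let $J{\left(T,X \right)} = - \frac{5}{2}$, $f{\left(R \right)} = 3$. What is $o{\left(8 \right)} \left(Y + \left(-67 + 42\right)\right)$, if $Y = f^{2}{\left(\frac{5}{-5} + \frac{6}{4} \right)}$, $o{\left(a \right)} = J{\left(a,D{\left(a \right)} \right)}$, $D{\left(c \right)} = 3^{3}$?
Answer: $40$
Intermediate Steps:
$D{\left(c \right)} = 27$
$J{\left(T,X \right)} = - \frac{5}{2}$ ($J{\left(T,X \right)} = \left(-5\right) \frac{1}{2} = - \frac{5}{2}$)
$o{\left(a \right)} = - \frac{5}{2}$
$Y = 9$ ($Y = 3^{2} = 9$)
$o{\left(8 \right)} \left(Y + \left(-67 + 42\right)\right) = - \frac{5 \left(9 + \left(-67 + 42\right)\right)}{2} = - \frac{5 \left(9 - 25\right)}{2} = \left(- \frac{5}{2}\right) \left(-16\right) = 40$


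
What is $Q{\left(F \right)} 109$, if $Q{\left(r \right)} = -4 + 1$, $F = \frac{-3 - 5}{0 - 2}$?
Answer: $-327$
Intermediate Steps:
$F = 4$ ($F = - \frac{8}{-2} = \left(-8\right) \left(- \frac{1}{2}\right) = 4$)
$Q{\left(r \right)} = -3$
$Q{\left(F \right)} 109 = \left(-3\right) 109 = -327$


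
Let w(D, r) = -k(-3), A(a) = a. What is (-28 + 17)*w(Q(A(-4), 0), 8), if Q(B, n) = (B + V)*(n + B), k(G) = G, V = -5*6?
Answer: -33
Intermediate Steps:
V = -30
Q(B, n) = (-30 + B)*(B + n) (Q(B, n) = (B - 30)*(n + B) = (-30 + B)*(B + n))
w(D, r) = 3 (w(D, r) = -1*(-3) = 3)
(-28 + 17)*w(Q(A(-4), 0), 8) = (-28 + 17)*3 = -11*3 = -33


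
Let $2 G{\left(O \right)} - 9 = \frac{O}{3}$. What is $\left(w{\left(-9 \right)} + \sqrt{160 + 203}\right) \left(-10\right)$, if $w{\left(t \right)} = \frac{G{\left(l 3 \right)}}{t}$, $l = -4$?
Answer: $\frac{25}{9} - 110 \sqrt{3} \approx -187.75$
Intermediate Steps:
$G{\left(O \right)} = \frac{9}{2} + \frac{O}{6}$ ($G{\left(O \right)} = \frac{9}{2} + \frac{O \frac{1}{3}}{2} = \frac{9}{2} + \frac{\frac{1}{3} O}{2} = \frac{9}{2} + \frac{O}{6}$)
$w{\left(t \right)} = \frac{5}{2 t}$ ($w{\left(t \right)} = \frac{\frac{9}{2} + \frac{\left(-4\right) 3}{6}}{t} = \frac{\frac{9}{2} + \frac{1}{6} \left(-12\right)}{t} = \frac{\frac{9}{2} - 2}{t} = \frac{5}{2 t}$)
$\left(w{\left(-9 \right)} + \sqrt{160 + 203}\right) \left(-10\right) = \left(\frac{5}{2 \left(-9\right)} + \sqrt{160 + 203}\right) \left(-10\right) = \left(\frac{5}{2} \left(- \frac{1}{9}\right) + \sqrt{363}\right) \left(-10\right) = \left(- \frac{5}{18} + 11 \sqrt{3}\right) \left(-10\right) = \frac{25}{9} - 110 \sqrt{3}$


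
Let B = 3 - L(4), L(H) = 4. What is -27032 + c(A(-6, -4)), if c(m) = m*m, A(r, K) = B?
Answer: -27031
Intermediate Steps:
B = -1 (B = 3 - 1*4 = 3 - 4 = -1)
A(r, K) = -1
c(m) = m**2
-27032 + c(A(-6, -4)) = -27032 + (-1)**2 = -27032 + 1 = -27031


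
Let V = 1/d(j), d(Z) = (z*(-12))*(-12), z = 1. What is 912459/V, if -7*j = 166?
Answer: 131394096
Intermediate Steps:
j = -166/7 (j = -⅐*166 = -166/7 ≈ -23.714)
d(Z) = 144 (d(Z) = (1*(-12))*(-12) = -12*(-12) = 144)
V = 1/144 ≈ 0.0069444
912459/V = 912459/(1/144) = 912459*144 = 131394096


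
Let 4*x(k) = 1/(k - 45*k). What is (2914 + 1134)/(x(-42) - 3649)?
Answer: -29922816/26973407 ≈ -1.1093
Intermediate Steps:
x(k) = -1/(176*k) (x(k) = 1/(4*(k - 45*k)) = 1/(4*((-44*k))) = (-1/(44*k))/4 = -1/(176*k))
(2914 + 1134)/(x(-42) - 3649) = (2914 + 1134)/(-1/176/(-42) - 3649) = 4048/(-1/176*(-1/42) - 3649) = 4048/(1/7392 - 3649) = 4048/(-26973407/7392) = 4048*(-7392/26973407) = -29922816/26973407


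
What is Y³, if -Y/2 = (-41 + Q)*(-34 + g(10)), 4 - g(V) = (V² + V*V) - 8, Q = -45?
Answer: -55672953813504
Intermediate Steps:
g(V) = 12 - 2*V² (g(V) = 4 - ((V² + V*V) - 8) = 4 - ((V² + V²) - 8) = 4 - (2*V² - 8) = 4 - (-8 + 2*V²) = 4 + (8 - 2*V²) = 12 - 2*V²)
Y = -38184 (Y = -2*(-41 - 45)*(-34 + (12 - 2*10²)) = -(-172)*(-34 + (12 - 2*100)) = -(-172)*(-34 + (12 - 200)) = -(-172)*(-34 - 188) = -(-172)*(-222) = -2*19092 = -38184)
Y³ = (-38184)³ = -55672953813504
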